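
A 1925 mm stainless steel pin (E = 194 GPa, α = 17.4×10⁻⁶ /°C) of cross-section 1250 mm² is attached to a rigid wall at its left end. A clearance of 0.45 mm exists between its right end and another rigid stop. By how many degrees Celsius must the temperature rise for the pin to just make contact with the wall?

ΔT ≈ 13.4 °C

Contact occurs when the free expansion equals the gap: αΔT L = 0.45 mm.
So ΔT = g/(αL) = 0.45/(17.4×10⁻⁶ × 1925) = 13.43 °C.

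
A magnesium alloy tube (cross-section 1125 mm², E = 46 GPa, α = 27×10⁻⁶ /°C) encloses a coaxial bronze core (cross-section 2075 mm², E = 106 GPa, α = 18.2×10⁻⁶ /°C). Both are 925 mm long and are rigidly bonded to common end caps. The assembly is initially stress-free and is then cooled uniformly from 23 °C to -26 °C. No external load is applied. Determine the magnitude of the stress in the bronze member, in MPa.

σ ≈ 8.71 MPa (compressive)

The magnesium alloy has the larger α, so on cooling it would change length more than the bronze if both were free. The rigid plates force a common final length, so the magnesium alloy is put into tension and the bronze into compression, with equal and opposite forces P (no external load).
Equating the net (thermal + elastic) strains gives |α₁ − α₂|·ΔT = P·[1/(A₁E₁) + 1/(A₂E₂)].
|α₁ − α₂|·ΔT = 8.8×10⁻⁶ × 49 = 0.0004312.
1/(A₁E₁) + 1/(A₂E₂) = 1/(1125×46×10³) + 1/(2075×106×10³) = 2.387×10⁻⁸ N⁻¹.
P = 0.0004312 / 2.387×10⁻⁸ = 18060 N = 18.06 kN.
σ_{bronze} = P/A₂ = 18060/2075 = 8.706 MPa, compressive.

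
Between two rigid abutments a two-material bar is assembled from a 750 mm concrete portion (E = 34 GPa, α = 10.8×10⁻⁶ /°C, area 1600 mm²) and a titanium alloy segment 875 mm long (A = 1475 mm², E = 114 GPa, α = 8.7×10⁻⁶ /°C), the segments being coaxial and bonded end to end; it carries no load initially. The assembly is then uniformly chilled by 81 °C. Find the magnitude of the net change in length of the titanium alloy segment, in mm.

|ΔL| ≈ 0.268 mm

Free thermal contraction of the whole bar: Σ αᵢΔT Lᵢ = 10.8×10⁻⁶×81×750 + 8.7×10⁻⁶×81×875 = 1.273 mm.
Since the ends are fixed, an axial force P builds up, equal in every segment, with P · Σ Lᵢ/(AᵢEᵢ) = δ_free.
Σ Lᵢ/(AᵢEᵢ) = 750/(1600×34×10³) + 875/(1475×114×10³) = 1.899×10⁻⁵ mm/N.
Hence P = δ_free / Σ(L/AE) = 1.273/1.899×10⁻⁵ = 67.02 kN (tensile).
For the titanium alloy segment, free thermal change = 8.7×10⁻⁶×81×875 = 0.6166 mm and elastic change from P = 67020×875/(1475×114×10³) = 0.3487 mm; these oppose, so the net change is 0.268 mm (segment shortens).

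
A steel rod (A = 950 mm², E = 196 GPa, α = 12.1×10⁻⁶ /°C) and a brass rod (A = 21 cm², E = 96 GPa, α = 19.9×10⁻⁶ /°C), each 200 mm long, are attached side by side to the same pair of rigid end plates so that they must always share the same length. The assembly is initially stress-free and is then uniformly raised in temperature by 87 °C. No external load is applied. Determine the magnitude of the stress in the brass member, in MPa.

The brass has the larger α, so on heating it would change length more than the steel if both were free. The rigid plates force a common final length, so the brass is put into compression and the steel into tension, with equal and opposite forces P (no external load).
Equating the net (thermal + elastic) strains gives |α₁ − α₂|·ΔT = P·[1/(A₁E₁) + 1/(A₂E₂)].
|α₁ − α₂|·ΔT = 7.8×10⁻⁶ × 87 = 0.0006786.
1/(A₁E₁) + 1/(A₂E₂) = 1/(950×196×10³) + 1/(2100×96×10³) = 1.033×10⁻⁸ N⁻¹.
So P = 0.0006786 / 1.033×10⁻⁸ = 65.69 kN.
σ_{brass} = P/A₂ = 65690/2100 = 31.28 MPa, compressive.

σ ≈ 31.3 MPa (compressive)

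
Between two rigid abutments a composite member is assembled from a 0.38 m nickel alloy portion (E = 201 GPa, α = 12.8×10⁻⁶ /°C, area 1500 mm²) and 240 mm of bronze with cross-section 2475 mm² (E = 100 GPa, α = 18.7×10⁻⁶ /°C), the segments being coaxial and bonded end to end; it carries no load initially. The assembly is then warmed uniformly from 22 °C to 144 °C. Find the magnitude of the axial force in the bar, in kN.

P ≈ 512 kN (compressive)

Free thermal expansion of the whole bar: Σ αᵢΔT Lᵢ = 12.8×10⁻⁶×122×380 + 18.7×10⁻⁶×122×240 = 1.141 mm.
Since the ends are fixed, an axial force P builds up, equal in every segment, with P · Σ Lᵢ/(AᵢEᵢ) = δ_free.
Σ Lᵢ/(AᵢEᵢ) = 380/(1500×201×10³) + 240/(2475×100×10³) = 2.23×10⁻⁶ mm/N.
So P = 1.141 / 2.23×10⁻⁶ = 511.6 kN, compressive.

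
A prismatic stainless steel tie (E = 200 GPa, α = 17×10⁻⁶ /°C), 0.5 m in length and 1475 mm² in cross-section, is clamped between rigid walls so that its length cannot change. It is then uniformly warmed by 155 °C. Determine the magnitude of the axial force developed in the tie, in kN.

The ends cannot move, so σ = EαΔT = 200×10³ × 17×10⁻⁶ × 155 = 527 MPa.
P = AEαΔT = 1475 × 200×10³ × 17×10⁻⁶ × 155 = 777.3 kN (compressive).

P ≈ 777 kN (compressive)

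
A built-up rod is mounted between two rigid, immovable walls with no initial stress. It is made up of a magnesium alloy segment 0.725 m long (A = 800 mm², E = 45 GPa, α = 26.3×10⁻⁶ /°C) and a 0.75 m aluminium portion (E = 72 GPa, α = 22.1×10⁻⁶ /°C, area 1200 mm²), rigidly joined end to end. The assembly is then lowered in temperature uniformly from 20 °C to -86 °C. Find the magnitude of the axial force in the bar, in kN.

Free thermal contraction of the whole bar: Σ αᵢΔT Lᵢ = 26.3×10⁻⁶×106×725 + 22.1×10⁻⁶×106×750 = 3.778 mm.
The rigid supports impose zero overall length change; the single axial force P common to all segments must satisfy P Σ Lᵢ/(AᵢEᵢ) = δ_free.
Σ Lᵢ/(AᵢEᵢ) = 725/(800×45×10³) + 750/(1200×72×10³) = 2.882×10⁻⁵ mm/N.
P = 3.778 / 2.882×10⁻⁵ = 131100 N = 131.1 kN, tensile.

P ≈ 131 kN (tensile)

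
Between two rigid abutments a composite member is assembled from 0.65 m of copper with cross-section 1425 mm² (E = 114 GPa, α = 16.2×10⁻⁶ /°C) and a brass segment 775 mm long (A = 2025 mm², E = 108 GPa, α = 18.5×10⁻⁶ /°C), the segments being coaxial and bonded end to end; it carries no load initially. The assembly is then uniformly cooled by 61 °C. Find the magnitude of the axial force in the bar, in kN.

P ≈ 201 kN (tensile)

Free thermal contraction of the whole bar: Σ αᵢΔT Lᵢ = 16.2×10⁻⁶×61×650 + 18.5×10⁻⁶×61×775 = 1.517 mm.
Since the ends are fixed, an axial force P builds up, equal in every segment, with P · Σ Lᵢ/(AᵢEᵢ) = δ_free.
The series flexibility is Σ Lᵢ/(AᵢEᵢ) = 650/(1425×114×10³) + 775/(2025×108×10³) = 7.545×10⁻⁶ mm/N.
Hence P = δ_free / Σ(L/AE) = 1.517/7.545×10⁻⁶ = 201.1 kN (tensile).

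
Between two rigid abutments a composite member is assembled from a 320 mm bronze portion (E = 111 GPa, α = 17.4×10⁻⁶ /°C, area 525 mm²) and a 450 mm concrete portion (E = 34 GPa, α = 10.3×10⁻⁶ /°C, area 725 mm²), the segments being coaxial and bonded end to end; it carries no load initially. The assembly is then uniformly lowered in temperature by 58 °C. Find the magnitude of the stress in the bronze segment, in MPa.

σ ≈ 47.5 MPa (tensile)

Free thermal contraction of the whole bar: Σ αᵢΔT Lᵢ = 17.4×10⁻⁶×58×320 + 10.3×10⁻⁶×58×450 = 0.5918 mm.
The rigid supports impose zero overall length change; the single axial force P common to all segments must satisfy P Σ Lᵢ/(AᵢEᵢ) = δ_free.
Σ Lᵢ/(AᵢEᵢ) = 320/(525×111×10³) + 450/(725×34×10³) = 2.375×10⁻⁵ mm/N.
So P = 0.5918 / 2.375×10⁻⁵ = 24.92 kN, tensile.
σ_{bronze} = P / A = 24920 / 525 = 47.47 MPa.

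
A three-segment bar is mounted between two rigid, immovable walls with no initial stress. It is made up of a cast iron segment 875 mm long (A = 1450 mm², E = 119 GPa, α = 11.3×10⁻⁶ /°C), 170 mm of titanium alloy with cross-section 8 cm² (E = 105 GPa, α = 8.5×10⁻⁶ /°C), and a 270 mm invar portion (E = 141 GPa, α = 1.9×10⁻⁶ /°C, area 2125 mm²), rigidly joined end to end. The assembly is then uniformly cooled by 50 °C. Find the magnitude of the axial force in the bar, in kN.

P ≈ 74.1 kN (tensile)

With the walls removed the bar would change length by δ_free = Σ αᵢΔT Lᵢ = 11.3×10⁻⁶×50×875 + 8.5×10⁻⁶×50×170 + 1.9×10⁻⁶×50×270 = 0.5923 mm.
The rigid supports impose zero overall length change; the single axial force P common to all segments must satisfy P Σ Lᵢ/(AᵢEᵢ) = δ_free.
Σ Lᵢ/(AᵢEᵢ) = 875/(1450×119×10³) + 170/(800×105×10³) + 270/(2125×141×10³) = 7.996×10⁻⁶ mm/N.
So P = 0.5923 / 7.996×10⁻⁶ = 74.07 kN, tensile.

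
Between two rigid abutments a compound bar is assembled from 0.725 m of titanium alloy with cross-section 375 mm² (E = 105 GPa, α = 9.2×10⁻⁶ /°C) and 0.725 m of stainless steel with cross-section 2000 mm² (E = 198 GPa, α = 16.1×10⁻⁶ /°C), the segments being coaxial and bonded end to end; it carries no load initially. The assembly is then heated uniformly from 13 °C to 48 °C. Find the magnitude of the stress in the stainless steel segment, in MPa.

If the supports were absent, the total length change would be Σ αᵢΔT Lᵢ = 9.2×10⁻⁶×35×725 + 16.1×10⁻⁶×35×725 = 0.642 mm.
The walls prevent any net length change, so an axial force P (same in every segment) develops. Compatibility: P · Σ Lᵢ/(AᵢEᵢ) = δ_free.
The series flexibility is Σ Lᵢ/(AᵢEᵢ) = 725/(375×105×10³) + 725/(2000×198×10³) = 2.024×10⁻⁵ mm/N.
P = 0.642 / 2.024×10⁻⁵ = 31710 N = 31.71 kN, compressive.
σ_{stainless steel} = P / A = 31710 / 2000 = 15.86 MPa.

σ ≈ 15.9 MPa (compressive)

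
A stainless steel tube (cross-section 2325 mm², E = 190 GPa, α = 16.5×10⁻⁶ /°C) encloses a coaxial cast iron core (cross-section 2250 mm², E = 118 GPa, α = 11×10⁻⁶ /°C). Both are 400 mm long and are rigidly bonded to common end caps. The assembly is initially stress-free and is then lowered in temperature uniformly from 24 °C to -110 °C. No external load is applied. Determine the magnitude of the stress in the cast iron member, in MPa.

σ ≈ 54.3 MPa (compressive)

Equilibrium of a rigid end plate with no external load gives equal and opposite internal forces ±P in the two members. Since α_{stainless steel} > α_{cast iron}, cooling drives the stainless steel into tension and the cast iron into compression.
Setting the final lengths equal and cancelling L: (α₁ − α₂)ΔT = P/(A₁E₁) + P/(A₂E₂).
|α₁ − α₂|·ΔT = 5.5×10⁻⁶ × 134 = 0.000737.
1/(A₁E₁) + 1/(A₂E₂) = 1/(2325×190×10³) + 1/(2250×118×10³) = 6.03×10⁻⁹ N⁻¹.
P = 0.000737 / 6.03×10⁻⁹ = 122200 N = 122.2 kN.
σ_{cast iron} = P/A₂ = 122200/2250 = 54.32 MPa, compressive.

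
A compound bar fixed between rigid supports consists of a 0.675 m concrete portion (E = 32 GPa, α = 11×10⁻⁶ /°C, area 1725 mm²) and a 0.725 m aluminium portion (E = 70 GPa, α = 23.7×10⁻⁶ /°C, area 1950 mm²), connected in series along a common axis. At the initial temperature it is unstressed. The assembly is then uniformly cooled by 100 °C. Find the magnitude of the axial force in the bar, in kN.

P ≈ 140 kN (tensile)

Free thermal contraction of the whole bar: Σ αᵢΔT Lᵢ = 11×10⁻⁶×100×675 + 23.7×10⁻⁶×100×725 = 2.461 mm.
The walls prevent any net length change, so an axial force P (same in every segment) develops. Compatibility: P · Σ Lᵢ/(AᵢEᵢ) = δ_free.
The series flexibility is Σ Lᵢ/(AᵢEᵢ) = 675/(1725×32×10³) + 725/(1950×70×10³) = 1.754×10⁻⁵ mm/N.
P = 2.461 / 1.754×10⁻⁵ = 140300 N = 140.3 kN, tensile.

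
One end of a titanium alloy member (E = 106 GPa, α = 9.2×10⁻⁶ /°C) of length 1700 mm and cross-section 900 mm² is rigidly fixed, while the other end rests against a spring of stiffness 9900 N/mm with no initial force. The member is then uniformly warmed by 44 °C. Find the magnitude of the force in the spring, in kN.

Free thermal expansion: δ_free = αΔT L = 9.2×10⁻⁶ × 44 × 1700 = 0.6882 mm.
Let P be the compressive force at the spring. The member shortens elastically by PL/(AE) and the spring compresses by P/k; together these equal δ_free.
P [ L/(AE) + 1/k ] = δ_free → P [ 1700/(900×106×10³) + 1/(9900) ] = 0.6882.
P = 0.6882 / 0.0001188 = 5791 N.

P ≈ 5.79 kN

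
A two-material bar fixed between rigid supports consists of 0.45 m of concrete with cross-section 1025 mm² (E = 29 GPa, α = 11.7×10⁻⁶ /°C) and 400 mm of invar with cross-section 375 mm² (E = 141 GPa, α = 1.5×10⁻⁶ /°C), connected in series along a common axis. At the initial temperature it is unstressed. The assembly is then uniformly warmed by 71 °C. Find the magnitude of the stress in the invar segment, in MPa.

Free thermal expansion of the whole bar: Σ αᵢΔT Lᵢ = 11.7×10⁻⁶×71×450 + 1.5×10⁻⁶×71×400 = 0.4164 mm.
Since the ends are fixed, an axial force P builds up, equal in every segment, with P · Σ Lᵢ/(AᵢEᵢ) = δ_free.
Σ Lᵢ/(AᵢEᵢ) = 450/(1025×29×10³) + 400/(375×141×10³) = 2.27×10⁻⁵ mm/N.
P = 0.4164 / 2.27×10⁻⁵ = 18340 N = 18.34 kN, compressive.
σ_{invar} = P / A = 18340 / 375 = 48.91 MPa.

σ ≈ 48.9 MPa (compressive)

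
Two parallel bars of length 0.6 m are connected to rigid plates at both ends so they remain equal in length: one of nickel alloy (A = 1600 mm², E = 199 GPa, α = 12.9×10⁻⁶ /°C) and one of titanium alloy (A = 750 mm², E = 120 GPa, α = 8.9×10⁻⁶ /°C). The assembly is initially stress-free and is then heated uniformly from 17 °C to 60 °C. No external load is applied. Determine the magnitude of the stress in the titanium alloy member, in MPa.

σ ≈ 16.1 MPa (tensile)

Both members must finish at the same length. With the larger α, the nickel alloy tends to over-expand; the plates restrain it, putting the nickel alloy in compression and the titanium alloy in tension. With no external load the two internal forces are equal and opposite, magnitude P.
Compatibility of the two members (thermal + elastic change equal): (α₁ − α₂)ΔT = P·[1/(A₁E₁) + 1/(A₂E₂)].
|α₁ − α₂|·ΔT = 4×10⁻⁶ × 43 = 0.000172.
1/(A₁E₁) + 1/(A₂E₂) = 1/(1600×199×10³) + 1/(750×120×10³) = 1.425×10⁻⁸ N⁻¹.
So P = 0.000172 / 1.425×10⁻⁸ = 12.07 kN.
σ_{titanium alloy} = P/A₂ = 12070/750 = 16.09 MPa, tensile.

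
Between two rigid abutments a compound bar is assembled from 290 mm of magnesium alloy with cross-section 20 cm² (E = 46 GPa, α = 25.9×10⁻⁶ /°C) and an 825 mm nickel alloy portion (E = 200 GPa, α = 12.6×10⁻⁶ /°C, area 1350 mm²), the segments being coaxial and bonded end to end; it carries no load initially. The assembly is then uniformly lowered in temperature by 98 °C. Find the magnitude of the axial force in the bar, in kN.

If the supports were absent, the total length change would be Σ αᵢΔT Lᵢ = 25.9×10⁻⁶×98×290 + 12.6×10⁻⁶×98×825 = 1.755 mm.
The rigid supports impose zero overall length change; the single axial force P common to all segments must satisfy P Σ Lᵢ/(AᵢEᵢ) = δ_free.
Σ Lᵢ/(AᵢEᵢ) = 290/(2000×46×10³) + 825/(1350×200×10³) = 6.208×10⁻⁶ mm/N.
Hence P = δ_free / Σ(L/AE) = 1.755/6.208×10⁻⁶ = 282.7 kN (tensile).

P ≈ 283 kN (tensile)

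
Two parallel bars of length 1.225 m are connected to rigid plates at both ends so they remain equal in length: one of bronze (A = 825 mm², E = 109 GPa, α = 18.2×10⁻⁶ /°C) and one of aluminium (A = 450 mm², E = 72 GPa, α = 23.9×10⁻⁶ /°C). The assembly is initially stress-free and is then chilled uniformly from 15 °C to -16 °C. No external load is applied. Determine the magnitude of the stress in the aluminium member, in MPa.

σ ≈ 9.35 MPa (tensile)

The aluminium has the larger α, so on cooling it would change length more than the bronze if both were free. The rigid plates force a common final length, so the aluminium is put into tension and the bronze into compression, with equal and opposite forces P (no external load).
Equating the net (thermal + elastic) strains gives |α₁ − α₂|·ΔT = P·[1/(A₁E₁) + 1/(A₂E₂)].
|α₁ − α₂|·ΔT = 5.7×10⁻⁶ × 31 = 0.0001767.
1/(A₁E₁) + 1/(A₂E₂) = 1/(825×109×10³) + 1/(450×72×10³) = 4.198×10⁻⁸ N⁻¹.
So P = 0.0001767 / 4.198×10⁻⁸ = 4.209 kN.
σ_{aluminium} = P/A₂ = 4209/450 = 9.353 MPa, tensile.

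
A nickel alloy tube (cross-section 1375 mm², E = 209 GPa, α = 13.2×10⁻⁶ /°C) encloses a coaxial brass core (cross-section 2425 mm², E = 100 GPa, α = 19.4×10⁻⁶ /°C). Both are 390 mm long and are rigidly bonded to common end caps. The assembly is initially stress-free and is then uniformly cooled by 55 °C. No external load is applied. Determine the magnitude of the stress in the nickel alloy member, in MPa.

σ ≈ 32.6 MPa (compressive)

Both members must finish at the same length. With the larger α, the brass tends to over-contract; the plates restrain it, putting the brass in tension and the nickel alloy in compression. With no external load the two internal forces are equal and opposite, magnitude P.
Equating the net (thermal + elastic) strains gives |α₁ − α₂|·ΔT = P·[1/(A₁E₁) + 1/(A₂E₂)].
|α₁ − α₂|·ΔT = 6.2×10⁻⁶ × 55 = 0.000341.
1/(A₁E₁) + 1/(A₂E₂) = 1/(1375×209×10³) + 1/(2425×100×10³) = 7.603×10⁻⁹ N⁻¹.
So P = 0.000341 / 7.603×10⁻⁹ = 44.85 kN.
σ_{nickel alloy} = P/A₁ = 44850/1375 = 32.62 MPa, compressive.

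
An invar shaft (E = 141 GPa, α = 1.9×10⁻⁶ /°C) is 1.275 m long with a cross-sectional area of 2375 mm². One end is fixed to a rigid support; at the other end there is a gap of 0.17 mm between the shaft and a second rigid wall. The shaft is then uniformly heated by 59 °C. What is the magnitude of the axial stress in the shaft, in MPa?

If the wall were absent the shaft would grow by αΔT L = 1.9×10⁻⁶ × 59 × 1275 = 0.1429 mm.
This is smaller than the 0.17 mm clearance, so the shaft expands freely without reaching the stop — the stress is zero.

σ ≈ 0 MPa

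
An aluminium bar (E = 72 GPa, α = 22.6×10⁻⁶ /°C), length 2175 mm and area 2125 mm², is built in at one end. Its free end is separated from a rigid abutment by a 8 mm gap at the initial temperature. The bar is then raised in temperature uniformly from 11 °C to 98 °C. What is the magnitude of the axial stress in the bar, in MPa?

σ ≈ 0 MPa

If the wall were absent the bar would grow by αΔT L = 22.6×10⁻⁶ × 87 × 2175 = 4.276 mm.
Since δ_free = 4.28 mm is less than the 8 mm gap, the bar never touches the wall. No axial force develops.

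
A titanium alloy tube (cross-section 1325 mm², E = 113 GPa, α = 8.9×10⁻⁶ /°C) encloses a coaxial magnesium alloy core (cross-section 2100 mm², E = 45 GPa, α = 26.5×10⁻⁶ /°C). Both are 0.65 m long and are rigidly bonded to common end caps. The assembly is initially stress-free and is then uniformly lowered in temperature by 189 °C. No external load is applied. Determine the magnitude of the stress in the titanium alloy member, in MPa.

Equilibrium of a rigid end plate with no external load gives equal and opposite internal forces ±P in the two members. Since α_{magnesium alloy} > α_{titanium alloy}, cooling drives the magnesium alloy into tension and the titanium alloy into compression.
Equating the net (thermal + elastic) strains gives |α₁ − α₂|·ΔT = P·[1/(A₁E₁) + 1/(A₂E₂)].
|α₁ − α₂|·ΔT = 17.6×10⁻⁶ × 189 = 0.003326.
1/(A₁E₁) + 1/(A₂E₂) = 1/(1325×113×10³) + 1/(2100×45×10³) = 1.726×10⁻⁸ N⁻¹.
P = 0.003326 / 1.726×10⁻⁸ = 192700 N = 192.7 kN.
σ_{titanium alloy} = P/A₁ = 192700/1325 = 145.4 MPa, compressive.

σ ≈ 145 MPa (compressive)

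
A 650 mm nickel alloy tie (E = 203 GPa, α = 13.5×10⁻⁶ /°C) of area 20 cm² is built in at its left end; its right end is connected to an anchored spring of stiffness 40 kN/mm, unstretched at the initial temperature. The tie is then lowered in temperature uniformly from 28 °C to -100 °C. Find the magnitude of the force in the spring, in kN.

If the spring were absent the tie would shorten by αΔT L = 13.5×10⁻⁶ × 128 × 650 = 1.123 mm.
Let P be the tensile force in the spring. The tie extends elastically by PL/(AE) and the spring stretches by P/k; together these equal δ_free.
So P = δ_free / [L/(AE) + 1/k] = 1.123 / [ 650/(2000×203×10³) + 1/(40×10³) ].
P = 1.123 / 2.66×10⁻⁵ = 42220 N.

P ≈ 42.2 kN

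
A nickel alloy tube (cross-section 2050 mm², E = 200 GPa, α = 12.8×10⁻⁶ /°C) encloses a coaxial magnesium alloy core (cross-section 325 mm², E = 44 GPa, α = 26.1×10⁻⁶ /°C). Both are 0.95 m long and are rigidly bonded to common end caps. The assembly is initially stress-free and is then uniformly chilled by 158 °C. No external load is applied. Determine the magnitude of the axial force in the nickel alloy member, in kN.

Equilibrium of a rigid end plate with no external load gives equal and opposite internal forces ±P in the two members. Since α_{magnesium alloy} > α_{nickel alloy}, cooling drives the magnesium alloy into tension and the nickel alloy into compression.
Equating the net (thermal + elastic) strains gives |α₁ − α₂|·ΔT = P·[1/(A₁E₁) + 1/(A₂E₂)].
|α₁ − α₂|·ΔT = 13.3×10⁻⁶ × 158 = 0.002101.
1/(A₁E₁) + 1/(A₂E₂) = 1/(2050×200×10³) + 1/(325×44×10³) = 7.237×10⁻⁸ N⁻¹.
So P = 0.002101 / 7.237×10⁻⁸ = 29.04 kN.

P ≈ 29 kN (compressive in the nickel alloy)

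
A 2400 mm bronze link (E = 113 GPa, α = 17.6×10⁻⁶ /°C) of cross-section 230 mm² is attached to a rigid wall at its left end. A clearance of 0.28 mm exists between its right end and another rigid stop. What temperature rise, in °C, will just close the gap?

Contact occurs when the free expansion equals the gap: αΔT L = 0.28 mm.
So ΔT = g/(αL) = 0.28/(17.6×10⁻⁶ × 2400) = 6.629 °C.

ΔT ≈ 6.63 °C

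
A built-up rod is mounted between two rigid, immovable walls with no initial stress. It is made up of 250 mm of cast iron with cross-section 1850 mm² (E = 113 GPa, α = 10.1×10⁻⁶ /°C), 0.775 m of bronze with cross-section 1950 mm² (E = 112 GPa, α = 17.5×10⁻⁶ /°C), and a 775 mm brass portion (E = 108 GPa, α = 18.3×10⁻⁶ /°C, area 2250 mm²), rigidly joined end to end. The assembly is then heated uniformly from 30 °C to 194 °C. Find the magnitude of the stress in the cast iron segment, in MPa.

σ ≈ 338 MPa (compressive)

If the supports were absent, the total length change would be Σ αᵢΔT Lᵢ = 10.1×10⁻⁶×164×250 + 17.5×10⁻⁶×164×775 + 18.3×10⁻⁶×164×775 = 4.964 mm.
The walls prevent any net length change, so an axial force P (same in every segment) develops. Compatibility: P · Σ Lᵢ/(AᵢEᵢ) = δ_free.
Σ Lᵢ/(AᵢEᵢ) = 250/(1850×113×10³) + 775/(1950×112×10³) + 775/(2250×108×10³) = 7.934×10⁻⁶ mm/N.
P = 4.964 / 7.934×10⁻⁶ = 625700 N = 625.7 kN, compressive.
σ_{cast iron} = P / A = 625700 / 1850 = 338.2 MPa.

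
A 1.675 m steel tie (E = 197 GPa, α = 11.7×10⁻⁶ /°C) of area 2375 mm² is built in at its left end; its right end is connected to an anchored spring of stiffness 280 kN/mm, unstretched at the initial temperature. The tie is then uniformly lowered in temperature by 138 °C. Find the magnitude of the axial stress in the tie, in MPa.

σ ≈ 159 MPa (tensile)

Free thermal contraction: δ_free = αΔT L = 11.7×10⁻⁶ × 138 × 1675 = 2.704 mm.
Let P be the tensile force in the spring. The tie extends elastically by PL/(AE) and the spring stretches by P/k; together these equal δ_free.
P [ L/(AE) + 1/k ] = δ_free → P [ 1675/(2375×197×10³) + 1/(280×10³) ] = 2.704.
P = 2.704 / 7.151×10⁻⁶ = 378200 N.
σ = P/A = 378200/2375 = 159.2 MPa.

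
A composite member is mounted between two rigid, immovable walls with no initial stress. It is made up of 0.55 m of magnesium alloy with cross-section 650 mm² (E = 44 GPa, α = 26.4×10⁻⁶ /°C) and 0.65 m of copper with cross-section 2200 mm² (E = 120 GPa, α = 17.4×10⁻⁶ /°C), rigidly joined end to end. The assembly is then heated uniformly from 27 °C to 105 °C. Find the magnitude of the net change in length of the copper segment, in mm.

|ΔL| ≈ 0.654 mm

With the walls removed the bar would change length by δ_free = Σ αᵢΔT Lᵢ = 26.4×10⁻⁶×78×550 + 17.4×10⁻⁶×78×650 = 2.015 mm.
The rigid supports impose zero overall length change; the single axial force P common to all segments must satisfy P Σ Lᵢ/(AᵢEᵢ) = δ_free.
Σ Lᵢ/(AᵢEᵢ) = 550/(650×44×10³) + 650/(2200×120×10³) = 2.169×10⁻⁵ mm/N.
So P = 2.015 / 2.169×10⁻⁵ = 92.88 kN, compressive.
For the copper segment, free thermal change = 17.4×10⁻⁶×78×650 = 0.8822 mm and elastic change from P = 92880×650/(2200×120×10³) = 0.2287 mm; these oppose, so the net change is 0.654 mm (segment lengthens).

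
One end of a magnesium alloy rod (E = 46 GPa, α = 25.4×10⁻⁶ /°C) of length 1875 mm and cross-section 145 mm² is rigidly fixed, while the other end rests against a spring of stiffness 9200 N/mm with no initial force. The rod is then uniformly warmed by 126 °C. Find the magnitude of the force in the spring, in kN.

Free thermal expansion: δ_free = αΔT L = 25.4×10⁻⁶ × 126 × 1875 = 6.001 mm.
With a force P in the spring, the elastic change of the rod is PL/(AE) and that of the spring is P/k; compatibility requires their sum to equal δ_free.
P [ L/(AE) + 1/k ] = δ_free → P [ 1875/(145×46×10³) + 1/(9200) ] = 6.001.
P = 6.001 / 0.0003898 = 15390 N.

P ≈ 15.4 kN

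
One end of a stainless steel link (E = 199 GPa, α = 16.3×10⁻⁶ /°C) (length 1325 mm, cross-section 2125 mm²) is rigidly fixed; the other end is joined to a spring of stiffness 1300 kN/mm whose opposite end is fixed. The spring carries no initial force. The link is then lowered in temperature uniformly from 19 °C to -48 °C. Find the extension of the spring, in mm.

If the spring were absent the link would shorten by αΔT L = 16.3×10⁻⁶ × 67 × 1325 = 1.447 mm.
Let P be the tensile force in the spring. The link extends elastically by PL/(AE) and the spring stretches by P/k; together these equal δ_free.
P [ L/(AE) + 1/k ] = δ_free → P [ 1325/(2125×199×10³) + 1/(1300×10³) ] = 1.447.
P = 1.447 / 3.903×10⁻⁶ = 370800 N.
Spring extension = P/k = 370800/(1300×10³) = 0.2852 mm.

δ ≈ 0.285 mm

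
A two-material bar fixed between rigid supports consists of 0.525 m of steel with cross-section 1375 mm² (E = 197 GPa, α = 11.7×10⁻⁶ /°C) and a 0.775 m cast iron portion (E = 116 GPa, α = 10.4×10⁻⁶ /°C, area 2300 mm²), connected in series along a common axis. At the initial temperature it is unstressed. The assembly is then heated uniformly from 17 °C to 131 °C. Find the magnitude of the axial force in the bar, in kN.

P ≈ 334 kN (compressive)

With the walls removed the bar would change length by δ_free = Σ αᵢΔT Lᵢ = 11.7×10⁻⁶×114×525 + 10.4×10⁻⁶×114×775 = 1.619 mm.
Since the ends are fixed, an axial force P builds up, equal in every segment, with P · Σ Lᵢ/(AᵢEᵢ) = δ_free.
Σ Lᵢ/(AᵢEᵢ) = 525/(1375×197×10³) + 775/(2300×116×10³) = 4.843×10⁻⁶ mm/N.
So P = 1.619 / 4.843×10⁻⁶ = 334.3 kN, compressive.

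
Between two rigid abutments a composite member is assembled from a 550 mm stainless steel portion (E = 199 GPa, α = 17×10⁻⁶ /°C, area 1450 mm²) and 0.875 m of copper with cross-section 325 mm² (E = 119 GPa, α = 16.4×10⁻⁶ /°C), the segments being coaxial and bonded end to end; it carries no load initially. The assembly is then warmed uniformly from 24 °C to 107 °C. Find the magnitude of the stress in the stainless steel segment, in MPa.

If the supports were absent, the total length change would be Σ αᵢΔT Lᵢ = 17×10⁻⁶×83×550 + 16.4×10⁻⁶×83×875 = 1.967 mm.
The rigid supports impose zero overall length change; the single axial force P common to all segments must satisfy P Σ Lᵢ/(AᵢEᵢ) = δ_free.
The series flexibility is Σ Lᵢ/(AᵢEᵢ) = 550/(1450×199×10³) + 875/(325×119×10³) = 2.453×10⁻⁵ mm/N.
So P = 1.967 / 2.453×10⁻⁵ = 80.19 kN, compressive.
σ_{stainless steel} = P / A = 80190 / 1450 = 55.3 MPa.

σ ≈ 55.3 MPa (compressive)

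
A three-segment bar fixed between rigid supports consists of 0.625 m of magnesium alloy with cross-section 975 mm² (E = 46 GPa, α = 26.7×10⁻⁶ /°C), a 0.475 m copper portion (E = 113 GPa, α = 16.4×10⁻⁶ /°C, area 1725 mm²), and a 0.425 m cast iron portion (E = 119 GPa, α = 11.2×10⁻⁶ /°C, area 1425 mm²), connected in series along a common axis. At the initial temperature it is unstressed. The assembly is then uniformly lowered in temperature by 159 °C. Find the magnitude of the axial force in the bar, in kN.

If the supports were absent, the total length change would be Σ αᵢΔT Lᵢ = 26.7×10⁻⁶×159×625 + 16.4×10⁻⁶×159×475 + 11.2×10⁻⁶×159×425 = 4.649 mm.
The rigid supports impose zero overall length change; the single axial force P common to all segments must satisfy P Σ Lᵢ/(AᵢEᵢ) = δ_free.
Σ Lᵢ/(AᵢEᵢ) = 625/(975×46×10³) + 475/(1725×113×10³) + 425/(1425×119×10³) = 1.888×10⁻⁵ mm/N.
So P = 4.649 / 1.888×10⁻⁵ = 246.2 kN, tensile.

P ≈ 246 kN (tensile)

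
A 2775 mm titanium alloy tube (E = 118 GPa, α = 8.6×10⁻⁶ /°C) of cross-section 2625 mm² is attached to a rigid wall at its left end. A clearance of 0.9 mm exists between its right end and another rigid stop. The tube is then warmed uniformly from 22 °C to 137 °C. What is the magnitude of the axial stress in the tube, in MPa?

σ ≈ 78.4 MPa (compressive)

Unrestrained expansion: δ_free = αΔT L = 8.6×10⁻⁶ × 115 × 2775 = 2.744 mm.
The gap closes (δ_free > 0.9 mm) and the wall then resists a further 2.744 − 0.9 = 1.844 mm of expansion.
That suppressed elongation corresponds to σ = E·Δ/L = 118×10³ × 1.844/2775 = 78.43 MPa.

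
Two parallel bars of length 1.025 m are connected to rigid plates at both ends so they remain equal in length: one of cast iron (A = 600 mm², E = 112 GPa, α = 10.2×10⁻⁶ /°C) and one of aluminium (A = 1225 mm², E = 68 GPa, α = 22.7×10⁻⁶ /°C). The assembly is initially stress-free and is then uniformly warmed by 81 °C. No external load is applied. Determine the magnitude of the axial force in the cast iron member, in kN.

Equilibrium of a rigid end plate with no external load gives equal and opposite internal forces ±P in the two members. Since α_{aluminium} > α_{cast iron}, heating drives the aluminium into compression and the cast iron into tension.
Compatibility of the two members (thermal + elastic change equal): (α₁ − α₂)ΔT = P·[1/(A₁E₁) + 1/(A₂E₂)].
|α₁ − α₂|·ΔT = 12.5×10⁻⁶ × 81 = 0.001012.
1/(A₁E₁) + 1/(A₂E₂) = 1/(600×112×10³) + 1/(1225×68×10³) = 2.689×10⁻⁸ N⁻¹.
P = 0.001012 / 2.689×10⁻⁸ = 37660 N = 37.66 kN.

P ≈ 37.7 kN (tensile in the cast iron)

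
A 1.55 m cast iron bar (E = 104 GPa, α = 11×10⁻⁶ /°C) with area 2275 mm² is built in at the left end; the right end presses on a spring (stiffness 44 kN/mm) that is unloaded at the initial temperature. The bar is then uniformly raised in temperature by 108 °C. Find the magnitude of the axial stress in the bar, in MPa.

σ ≈ 27.6 MPa (compressive)

Free thermal expansion: δ_free = αΔT L = 11×10⁻⁶ × 108 × 1550 = 1.841 mm.
Let P be the compressive force at the spring. The bar shortens elastically by PL/(AE) and the spring compresses by P/k; together these equal δ_free.
P [ L/(AE) + 1/k ] = δ_free → P [ 1550/(2275×104×10³) + 1/(44×10³) ] = 1.841.
P = 1.841 / 2.928×10⁻⁵ = 62890 N.
σ = P/A = 62890/2275 = 27.65 MPa.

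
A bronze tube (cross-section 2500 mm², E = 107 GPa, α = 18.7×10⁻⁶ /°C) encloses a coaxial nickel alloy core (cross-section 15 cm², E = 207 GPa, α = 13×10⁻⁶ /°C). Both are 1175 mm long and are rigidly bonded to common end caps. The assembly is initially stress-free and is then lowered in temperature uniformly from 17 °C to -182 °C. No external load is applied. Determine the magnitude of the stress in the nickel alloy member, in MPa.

The bronze has the larger α, so on cooling it would change length more than the nickel alloy if both were free. The rigid plates force a common final length, so the bronze is put into tension and the nickel alloy into compression, with equal and opposite forces P (no external load).
Setting the final lengths equal and cancelling L: (α₁ − α₂)ΔT = P/(A₁E₁) + P/(A₂E₂).
|α₁ − α₂|·ΔT = 5.7×10⁻⁶ × 199 = 0.001134.
1/(A₁E₁) + 1/(A₂E₂) = 1/(2500×107×10³) + 1/(1500×207×10³) = 6.959×10⁻⁹ N⁻¹.
P = 0.001134 / 6.959×10⁻⁹ = 163000 N = 163 kN.
σ_{nickel alloy} = P/A₂ = 163000/1500 = 108.7 MPa, compressive.

σ ≈ 109 MPa (compressive)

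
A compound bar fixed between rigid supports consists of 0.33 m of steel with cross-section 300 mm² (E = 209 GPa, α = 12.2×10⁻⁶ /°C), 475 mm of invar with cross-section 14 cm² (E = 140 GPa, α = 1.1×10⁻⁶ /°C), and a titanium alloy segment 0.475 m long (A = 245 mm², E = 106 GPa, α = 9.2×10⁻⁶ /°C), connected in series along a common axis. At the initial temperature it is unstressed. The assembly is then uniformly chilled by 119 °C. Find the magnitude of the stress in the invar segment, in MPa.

σ ≈ 29.2 MPa (tensile)

If the supports were absent, the total length change would be Σ αᵢΔT Lᵢ = 12.2×10⁻⁶×119×330 + 1.1×10⁻⁶×119×475 + 9.2×10⁻⁶×119×475 = 1.061 mm.
The walls prevent any net length change, so an axial force P (same in every segment) develops. Compatibility: P · Σ Lᵢ/(AᵢEᵢ) = δ_free.
Σ Lᵢ/(AᵢEᵢ) = 330/(300×209×10³) + 475/(1400×140×10³) + 475/(245×106×10³) = 2.598×10⁻⁵ mm/N.
P = 1.061 / 2.598×10⁻⁵ = 40860 N = 40.86 kN, tensile.
σ_{invar} = P / A = 40860 / 1400 = 29.18 MPa.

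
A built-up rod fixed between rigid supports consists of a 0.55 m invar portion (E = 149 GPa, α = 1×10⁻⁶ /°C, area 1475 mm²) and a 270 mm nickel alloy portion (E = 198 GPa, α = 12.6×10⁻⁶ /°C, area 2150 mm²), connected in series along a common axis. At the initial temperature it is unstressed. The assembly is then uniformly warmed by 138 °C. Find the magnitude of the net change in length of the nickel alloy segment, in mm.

|ΔL| ≈ 0.359 mm

With the walls removed the bar would change length by δ_free = Σ αᵢΔT Lᵢ = 1×10⁻⁶×138×550 + 12.6×10⁻⁶×138×270 = 0.5454 mm.
Since the ends are fixed, an axial force P builds up, equal in every segment, with P · Σ Lᵢ/(AᵢEᵢ) = δ_free.
The series flexibility is Σ Lᵢ/(AᵢEᵢ) = 550/(1475×149×10³) + 270/(2150×198×10³) = 3.137×10⁻⁶ mm/N.
Hence P = δ_free / Σ(L/AE) = 0.5454/3.137×10⁻⁶ = 173.9 kN (compressive).
For the nickel alloy segment, free thermal change = 12.6×10⁻⁶×138×270 = 0.4695 mm and elastic change from P = 173900×270/(2150×198×10³) = 0.1103 mm; these oppose, so the net change is 0.359 mm (segment lengthens).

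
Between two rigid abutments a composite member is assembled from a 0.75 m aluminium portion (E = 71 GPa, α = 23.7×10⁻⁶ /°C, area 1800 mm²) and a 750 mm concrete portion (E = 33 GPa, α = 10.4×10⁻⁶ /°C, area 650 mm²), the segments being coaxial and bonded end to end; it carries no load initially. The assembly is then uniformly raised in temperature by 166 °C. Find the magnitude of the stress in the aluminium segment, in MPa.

With the walls removed the bar would change length by δ_free = Σ αᵢΔT Lᵢ = 23.7×10⁻⁶×166×750 + 10.4×10⁻⁶×166×750 = 4.245 mm.
The walls prevent any net length change, so an axial force P (same in every segment) develops. Compatibility: P · Σ Lᵢ/(AᵢEᵢ) = δ_free.
The series flexibility is Σ Lᵢ/(AᵢEᵢ) = 750/(1800×71×10³) + 750/(650×33×10³) = 4.083×10⁻⁵ mm/N.
So P = 4.245 / 4.083×10⁻⁵ = 104 kN, compressive.
σ_{aluminium} = P / A = 104000 / 1800 = 57.76 MPa.

σ ≈ 57.8 MPa (compressive)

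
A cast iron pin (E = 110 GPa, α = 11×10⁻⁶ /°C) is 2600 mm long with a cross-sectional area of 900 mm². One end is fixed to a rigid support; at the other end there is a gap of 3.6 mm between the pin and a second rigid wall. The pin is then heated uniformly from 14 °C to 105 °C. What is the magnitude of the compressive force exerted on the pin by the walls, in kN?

P ≈ 0 kN

Unrestrained expansion: δ_free = αΔT L = 11×10⁻⁶ × 91 × 2600 = 2.603 mm.
Since δ_free = 2.6 mm is less than the 3.6 mm gap, the pin never touches the wall. No axial force develops.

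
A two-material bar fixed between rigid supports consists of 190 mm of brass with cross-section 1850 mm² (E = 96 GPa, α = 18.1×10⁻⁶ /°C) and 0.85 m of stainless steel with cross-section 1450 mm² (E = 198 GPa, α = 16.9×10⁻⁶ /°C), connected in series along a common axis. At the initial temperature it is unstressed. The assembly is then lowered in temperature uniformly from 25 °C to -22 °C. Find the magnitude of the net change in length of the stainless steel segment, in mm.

If the supports were absent, the total length change would be Σ αᵢΔT Lᵢ = 18.1×10⁻⁶×47×190 + 16.9×10⁻⁶×47×850 = 0.8368 mm.
Since the ends are fixed, an axial force P builds up, equal in every segment, with P · Σ Lᵢ/(AᵢEᵢ) = δ_free.
Σ Lᵢ/(AᵢEᵢ) = 190/(1850×96×10³) + 850/(1450×198×10³) = 4.03×10⁻⁶ mm/N.
Hence P = δ_free / Σ(L/AE) = 0.8368/4.03×10⁻⁶ = 207.6 kN (tensile).
For the stainless steel segment, free thermal change = 16.9×10⁻⁶×47×850 = 0.6752 mm and elastic change from P = 207600×850/(1450×198×10³) = 0.6147 mm; these oppose, so the net change is 0.0605 mm (segment shortens).

|ΔL| ≈ 0.0605 mm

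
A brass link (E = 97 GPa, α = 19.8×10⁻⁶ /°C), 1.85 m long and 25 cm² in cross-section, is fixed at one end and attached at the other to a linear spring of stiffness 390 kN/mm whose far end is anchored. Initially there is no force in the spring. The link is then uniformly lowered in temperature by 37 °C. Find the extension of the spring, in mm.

δ ≈ 0.341 mm

If the spring were absent the link would shorten by αΔT L = 19.8×10⁻⁶ × 37 × 1850 = 1.355 mm.
Let P be the tensile force in the spring. The link extends elastically by PL/(AE) and the spring stretches by P/k; together these equal δ_free.
P [ L/(AE) + 1/k ] = δ_free → P [ 1850/(2500×97×10³) + 1/(390×10³) ] = 1.355.
P = 1.355 / 1.019×10⁻⁵ = 133000 N.
Spring extension = P/k = 133000/(390×10³) = 0.3409 mm.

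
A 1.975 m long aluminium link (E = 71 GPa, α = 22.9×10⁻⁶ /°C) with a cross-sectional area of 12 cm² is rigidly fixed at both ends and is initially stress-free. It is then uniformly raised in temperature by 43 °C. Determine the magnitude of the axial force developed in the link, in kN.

P ≈ 83.9 kN (compressive)

Full restraint means ε = 0, so the stress is σ = EαΔT = 71×10³ × 22.9×10⁻⁶ × 43 = 69.91 MPa.
Axial force P = σA = 69.91 × 1200 = 83900 N = 83.9 kN, compressive.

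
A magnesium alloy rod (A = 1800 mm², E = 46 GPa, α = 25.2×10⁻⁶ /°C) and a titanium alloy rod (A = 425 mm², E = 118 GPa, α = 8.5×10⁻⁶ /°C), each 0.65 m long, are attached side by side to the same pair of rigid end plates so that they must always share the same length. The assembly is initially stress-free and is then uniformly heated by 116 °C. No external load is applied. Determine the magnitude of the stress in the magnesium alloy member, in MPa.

σ ≈ 33.6 MPa (compressive)

Equilibrium of a rigid end plate with no external load gives equal and opposite internal forces ±P in the two members. Since α_{magnesium alloy} > α_{titanium alloy}, heating drives the magnesium alloy into compression and the titanium alloy into tension.
Setting the final lengths equal and cancelling L: (α₁ − α₂)ΔT = P/(A₁E₁) + P/(A₂E₂).
|α₁ − α₂|·ΔT = 16.7×10⁻⁶ × 116 = 0.001937.
1/(A₁E₁) + 1/(A₂E₂) = 1/(1800×46×10³) + 1/(425×118×10³) = 3.202×10⁻⁸ N⁻¹.
P = 0.001937 / 3.202×10⁻⁸ = 60500 N = 60.5 kN.
σ_{magnesium alloy} = P/A₁ = 60500/1800 = 33.61 MPa, compressive.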